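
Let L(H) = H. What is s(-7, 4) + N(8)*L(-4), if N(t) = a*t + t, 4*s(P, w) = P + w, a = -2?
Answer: 125/4 ≈ 31.250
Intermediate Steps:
s(P, w) = P/4 + w/4 (s(P, w) = (P + w)/4 = P/4 + w/4)
N(t) = -t (N(t) = -2*t + t = -t)
s(-7, 4) + N(8)*L(-4) = ((¼)*(-7) + (¼)*4) - 1*8*(-4) = (-7/4 + 1) - 8*(-4) = -¾ + 32 = 125/4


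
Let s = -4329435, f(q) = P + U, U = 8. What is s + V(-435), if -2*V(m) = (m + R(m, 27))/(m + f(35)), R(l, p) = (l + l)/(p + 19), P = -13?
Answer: -2190694371/506 ≈ -4.3294e+6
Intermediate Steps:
R(l, p) = 2*l/(19 + p) (R(l, p) = (2*l)/(19 + p) = 2*l/(19 + p))
f(q) = -5 (f(q) = -13 + 8 = -5)
V(m) = -12*m/(23*(-5 + m)) (V(m) = -(m + 2*m/(19 + 27))/(2*(m - 5)) = -(m + 2*m/46)/(2*(-5 + m)) = -(m + 2*m*(1/46))/(2*(-5 + m)) = -(m + m/23)/(2*(-5 + m)) = -24*m/23/(2*(-5 + m)) = -12*m/(23*(-5 + m)))
s + V(-435) = -4329435 - 12*(-435)/(-115 + 23*(-435)) = -4329435 - 12*(-435)/(-115 - 10005) = -4329435 - 12*(-435)/(-10120) = -4329435 - 12*(-435)*(-1/10120) = -4329435 - 261/506 = -2190694371/506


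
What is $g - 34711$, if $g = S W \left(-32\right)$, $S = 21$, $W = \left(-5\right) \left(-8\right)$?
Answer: $-61591$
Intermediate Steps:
$W = 40$
$g = -26880$ ($g = 21 \cdot 40 \left(-32\right) = 840 \left(-32\right) = -26880$)
$g - 34711 = -26880 - 34711 = -61591$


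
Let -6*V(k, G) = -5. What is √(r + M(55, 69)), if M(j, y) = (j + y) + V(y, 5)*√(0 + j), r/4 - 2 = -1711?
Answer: √(-241632 + 30*√55)/6 ≈ 81.889*I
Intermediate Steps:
V(k, G) = ⅚ (V(k, G) = -⅙*(-5) = ⅚)
r = -6836 (r = 8 + 4*(-1711) = 8 - 6844 = -6836)
M(j, y) = j + y + 5*√j/6 (M(j, y) = (j + y) + 5*√(0 + j)/6 = (j + y) + 5*√j/6 = j + y + 5*√j/6)
√(r + M(55, 69)) = √(-6836 + (55 + 69 + 5*√55/6)) = √(-6836 + (124 + 5*√55/6)) = √(-6712 + 5*√55/6)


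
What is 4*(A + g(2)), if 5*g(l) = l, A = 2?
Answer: 48/5 ≈ 9.6000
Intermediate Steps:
g(l) = l/5
4*(A + g(2)) = 4*(2 + (⅕)*2) = 4*(2 + ⅖) = 4*(12/5) = 48/5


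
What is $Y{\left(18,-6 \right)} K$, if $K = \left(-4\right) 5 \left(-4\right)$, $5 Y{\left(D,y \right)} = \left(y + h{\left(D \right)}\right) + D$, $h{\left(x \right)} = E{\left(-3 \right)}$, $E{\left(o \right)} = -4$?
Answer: $128$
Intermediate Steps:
$h{\left(x \right)} = -4$
$Y{\left(D,y \right)} = - \frac{4}{5} + \frac{D}{5} + \frac{y}{5}$ ($Y{\left(D,y \right)} = \frac{\left(y - 4\right) + D}{5} = \frac{\left(-4 + y\right) + D}{5} = \frac{-4 + D + y}{5} = - \frac{4}{5} + \frac{D}{5} + \frac{y}{5}$)
$K = 80$ ($K = \left(-20\right) \left(-4\right) = 80$)
$Y{\left(18,-6 \right)} K = \left(- \frac{4}{5} + \frac{1}{5} \cdot 18 + \frac{1}{5} \left(-6\right)\right) 80 = \left(- \frac{4}{5} + \frac{18}{5} - \frac{6}{5}\right) 80 = \frac{8}{5} \cdot 80 = 128$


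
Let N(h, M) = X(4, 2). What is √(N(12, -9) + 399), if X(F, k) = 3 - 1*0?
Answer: √402 ≈ 20.050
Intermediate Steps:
X(F, k) = 3 (X(F, k) = 3 + 0 = 3)
N(h, M) = 3
√(N(12, -9) + 399) = √(3 + 399) = √402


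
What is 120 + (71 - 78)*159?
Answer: -993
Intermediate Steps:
120 + (71 - 78)*159 = 120 - 7*159 = 120 - 1113 = -993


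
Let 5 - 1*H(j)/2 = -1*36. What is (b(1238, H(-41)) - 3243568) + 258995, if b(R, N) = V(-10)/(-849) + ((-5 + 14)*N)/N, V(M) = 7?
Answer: -2533894843/849 ≈ -2.9846e+6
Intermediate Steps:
H(j) = 82 (H(j) = 10 - (-2)*36 = 10 - 2*(-36) = 10 + 72 = 82)
b(R, N) = 7634/849 (b(R, N) = 7/(-849) + ((-5 + 14)*N)/N = 7*(-1/849) + (9*N)/N = -7/849 + 9 = 7634/849)
(b(1238, H(-41)) - 3243568) + 258995 = (7634/849 - 3243568) + 258995 = -2753781598/849 + 258995 = -2533894843/849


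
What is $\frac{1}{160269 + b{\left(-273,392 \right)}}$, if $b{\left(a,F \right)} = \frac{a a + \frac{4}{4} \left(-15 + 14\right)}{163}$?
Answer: $\frac{163}{26198375} \approx 6.2218 \cdot 10^{-6}$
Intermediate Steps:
$b{\left(a,F \right)} = - \frac{1}{163} + \frac{a^{2}}{163}$ ($b{\left(a,F \right)} = \left(a^{2} + 4 \cdot \frac{1}{4} \left(-1\right)\right) \frac{1}{163} = \left(a^{2} + 1 \left(-1\right)\right) \frac{1}{163} = \left(a^{2} - 1\right) \frac{1}{163} = \left(-1 + a^{2}\right) \frac{1}{163} = - \frac{1}{163} + \frac{a^{2}}{163}$)
$\frac{1}{160269 + b{\left(-273,392 \right)}} = \frac{1}{160269 - \left(\frac{1}{163} - \frac{\left(-273\right)^{2}}{163}\right)} = \frac{1}{160269 + \left(- \frac{1}{163} + \frac{1}{163} \cdot 74529\right)} = \frac{1}{160269 + \left(- \frac{1}{163} + \frac{74529}{163}\right)} = \frac{1}{160269 + \frac{74528}{163}} = \frac{1}{\frac{26198375}{163}} = \frac{163}{26198375}$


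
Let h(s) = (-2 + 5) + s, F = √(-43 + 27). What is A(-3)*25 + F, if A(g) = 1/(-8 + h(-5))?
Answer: -5/2 + 4*I ≈ -2.5 + 4.0*I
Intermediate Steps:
F = 4*I (F = √(-16) = 4*I ≈ 4.0*I)
h(s) = 3 + s
A(g) = -⅒ (A(g) = 1/(-8 + (3 - 5)) = 1/(-8 - 2) = 1/(-10) = -⅒)
A(-3)*25 + F = -⅒*25 + 4*I = -5/2 + 4*I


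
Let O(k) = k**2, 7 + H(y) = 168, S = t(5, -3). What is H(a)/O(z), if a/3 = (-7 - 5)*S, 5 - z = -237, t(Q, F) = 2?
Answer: 161/58564 ≈ 0.0027491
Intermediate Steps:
S = 2
z = 242 (z = 5 - 1*(-237) = 5 + 237 = 242)
a = -72 (a = 3*((-7 - 5)*2) = 3*(-12*2) = 3*(-24) = -72)
H(y) = 161 (H(y) = -7 + 168 = 161)
H(a)/O(z) = 161/(242**2) = 161/58564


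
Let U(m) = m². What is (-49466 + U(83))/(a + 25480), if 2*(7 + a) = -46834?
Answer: -42577/2056 ≈ -20.709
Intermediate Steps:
a = -23424 (a = -7 + (½)*(-46834) = -7 - 23417 = -23424)
(-49466 + U(83))/(a + 25480) = (-49466 + 83²)/(-23424 + 25480) = (-49466 + 6889)/2056 = -42577*1/2056 = -42577/2056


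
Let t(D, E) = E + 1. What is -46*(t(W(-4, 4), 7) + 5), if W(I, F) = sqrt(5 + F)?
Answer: -598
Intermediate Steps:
t(D, E) = 1 + E
-46*(t(W(-4, 4), 7) + 5) = -46*((1 + 7) + 5) = -46*(8 + 5) = -46*13 = -598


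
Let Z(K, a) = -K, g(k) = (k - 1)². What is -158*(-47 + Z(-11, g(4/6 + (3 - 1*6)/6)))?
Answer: 5688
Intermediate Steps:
g(k) = (-1 + k)²
-158*(-47 + Z(-11, g(4/6 + (3 - 1*6)/6))) = -158*(-47 - 1*(-11)) = -158*(-47 + 11) = -158*(-36) = 5688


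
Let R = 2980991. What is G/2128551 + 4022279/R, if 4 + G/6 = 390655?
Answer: 5182929559525/2115063791347 ≈ 2.4505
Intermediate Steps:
G = 2343906 (G = -24 + 6*390655 = -24 + 2343930 = 2343906)
G/2128551 + 4022279/R = 2343906/2128551 + 4022279/2980991 = 2343906*(1/2128551) + 4022279*(1/2980991) = 781302/709517 + 4022279/2980991 = 5182929559525/2115063791347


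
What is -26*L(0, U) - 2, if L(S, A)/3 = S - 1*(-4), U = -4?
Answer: -314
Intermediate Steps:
L(S, A) = 12 + 3*S (L(S, A) = 3*(S - 1*(-4)) = 3*(S + 4) = 3*(4 + S) = 12 + 3*S)
-26*L(0, U) - 2 = -26*(12 + 3*0) - 2 = -26*(12 + 0) - 2 = -26*12 - 2 = -312 - 2 = -314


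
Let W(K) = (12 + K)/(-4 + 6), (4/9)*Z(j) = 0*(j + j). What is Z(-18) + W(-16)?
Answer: -2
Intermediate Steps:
Z(j) = 0 (Z(j) = 9*(0*(j + j))/4 = 9*(0*(2*j))/4 = (9/4)*0 = 0)
W(K) = 6 + K/2 (W(K) = (12 + K)/2 = (12 + K)*(½) = 6 + K/2)
Z(-18) + W(-16) = 0 + (6 + (½)*(-16)) = 0 + (6 - 8) = 0 - 2 = -2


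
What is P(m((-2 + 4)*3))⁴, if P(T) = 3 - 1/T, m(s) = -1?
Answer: 256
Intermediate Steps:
P(m((-2 + 4)*3))⁴ = (3 - 1/(-1))⁴ = (3 - 1*(-1))⁴ = (3 + 1)⁴ = 4⁴ = 256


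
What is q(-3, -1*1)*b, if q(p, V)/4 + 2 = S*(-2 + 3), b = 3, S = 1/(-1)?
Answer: -36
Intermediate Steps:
S = -1 (S = 1*(-1) = -1)
q(p, V) = -12 (q(p, V) = -8 + 4*(-(-2 + 3)) = -8 + 4*(-1*1) = -8 + 4*(-1) = -8 - 4 = -12)
q(-3, -1*1)*b = -12*3 = -36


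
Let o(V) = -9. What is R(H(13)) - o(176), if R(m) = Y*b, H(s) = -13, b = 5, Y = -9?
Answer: -36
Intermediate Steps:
R(m) = -45 (R(m) = -9*5 = -45)
R(H(13)) - o(176) = -45 - 1*(-9) = -45 + 9 = -36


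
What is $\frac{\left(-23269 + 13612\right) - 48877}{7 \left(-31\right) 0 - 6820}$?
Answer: $\frac{29267}{3410} \approx 8.5827$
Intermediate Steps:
$\frac{\left(-23269 + 13612\right) - 48877}{7 \left(-31\right) 0 - 6820} = \frac{-9657 - 48877}{\left(-217\right) 0 - 6820} = - \frac{58534}{0 - 6820} = - \frac{58534}{-6820} = \left(-58534\right) \left(- \frac{1}{6820}\right) = \frac{29267}{3410}$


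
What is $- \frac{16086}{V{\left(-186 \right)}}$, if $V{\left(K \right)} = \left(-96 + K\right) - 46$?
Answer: $\frac{8043}{164} \approx 49.043$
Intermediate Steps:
$V{\left(K \right)} = -142 + K$
$- \frac{16086}{V{\left(-186 \right)}} = - \frac{16086}{-142 - 186} = - \frac{16086}{-328} = \left(-16086\right) \left(- \frac{1}{328}\right) = \frac{8043}{164}$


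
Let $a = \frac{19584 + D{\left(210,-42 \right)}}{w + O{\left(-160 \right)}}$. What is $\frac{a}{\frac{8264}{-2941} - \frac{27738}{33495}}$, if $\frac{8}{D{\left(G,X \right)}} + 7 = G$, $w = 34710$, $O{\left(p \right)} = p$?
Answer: $- \frac{6430667078}{41273445893} \approx -0.15581$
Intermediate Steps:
$D{\left(G,X \right)} = \frac{8}{-7 + G}$
$a = \frac{397556}{701365}$ ($a = \frac{19584 + \frac{8}{-7 + 210}}{34710 - 160} = \frac{19584 + \frac{8}{203}}{34550} = \left(19584 + 8 \cdot \frac{1}{203}\right) \frac{1}{34550} = \left(19584 + \frac{8}{203}\right) \frac{1}{34550} = \frac{3975560}{203} \cdot \frac{1}{34550} = \frac{397556}{701365} \approx 0.56683$)
$\frac{a}{\frac{8264}{-2941} - \frac{27738}{33495}} = \frac{397556}{701365 \left(\frac{8264}{-2941} - \frac{27738}{33495}\right)} = \frac{397556}{701365 \left(8264 \left(- \frac{1}{2941}\right) - \frac{9246}{11165}\right)} = \frac{397556}{701365 \left(- \frac{8264}{2941} - \frac{9246}{11165}\right)} = \frac{397556}{701365 \left(- \frac{119460046}{32836265}\right)} = \frac{397556}{701365} \left(- \frac{32836265}{119460046}\right) = - \frac{6430667078}{41273445893}$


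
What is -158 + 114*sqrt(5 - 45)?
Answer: -158 + 228*I*sqrt(10) ≈ -158.0 + 721.0*I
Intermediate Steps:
-158 + 114*sqrt(5 - 45) = -158 + 114*sqrt(-40) = -158 + 114*(2*I*sqrt(10)) = -158 + 228*I*sqrt(10)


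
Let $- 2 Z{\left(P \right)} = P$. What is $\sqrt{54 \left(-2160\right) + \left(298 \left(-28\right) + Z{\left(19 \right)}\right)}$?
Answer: $\frac{i \sqrt{499974}}{2} \approx 353.54 i$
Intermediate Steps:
$Z{\left(P \right)} = - \frac{P}{2}$
$\sqrt{54 \left(-2160\right) + \left(298 \left(-28\right) + Z{\left(19 \right)}\right)} = \sqrt{54 \left(-2160\right) + \left(298 \left(-28\right) - \frac{19}{2}\right)} = \sqrt{-116640 - \frac{16707}{2}} = \sqrt{- \frac{249987}{2}} = \frac{i \sqrt{499974}}{2}$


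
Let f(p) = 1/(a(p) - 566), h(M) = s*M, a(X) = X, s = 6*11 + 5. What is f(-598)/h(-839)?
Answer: 1/69338316 ≈ 1.4422e-8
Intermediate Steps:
s = 71 (s = 66 + 5 = 71)
h(M) = 71*M
f(p) = 1/(-566 + p) (f(p) = 1/(p - 566) = 1/(-566 + p))
f(-598)/h(-839) = 1/((-566 - 598)*((71*(-839)))) = 1/(-1164*(-59569)) = -1/1164*(-1/59569) = 1/69338316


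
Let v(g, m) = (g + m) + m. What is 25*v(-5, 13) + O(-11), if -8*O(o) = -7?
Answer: 4207/8 ≈ 525.88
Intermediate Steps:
v(g, m) = g + 2*m
O(o) = 7/8 (O(o) = -1/8*(-7) = 7/8)
25*v(-5, 13) + O(-11) = 25*(-5 + 2*13) + 7/8 = 25*(-5 + 26) + 7/8 = 25*21 + 7/8 = 525 + 7/8 = 4207/8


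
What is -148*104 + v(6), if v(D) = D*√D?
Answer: -15392 + 6*√6 ≈ -15377.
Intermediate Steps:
v(D) = D^(3/2)
-148*104 + v(6) = -148*104 + 6^(3/2) = -15392 + 6*√6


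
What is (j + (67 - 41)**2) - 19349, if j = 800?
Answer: -17873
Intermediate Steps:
(j + (67 - 41)**2) - 19349 = (800 + (67 - 41)**2) - 19349 = (800 + 26**2) - 19349 = (800 + 676) - 19349 = 1476 - 19349 = -17873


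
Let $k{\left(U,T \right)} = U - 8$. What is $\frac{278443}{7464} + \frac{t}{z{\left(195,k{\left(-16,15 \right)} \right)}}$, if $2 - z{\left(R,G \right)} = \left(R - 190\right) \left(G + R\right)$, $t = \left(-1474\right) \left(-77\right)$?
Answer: $- \frac{609637193}{6366792} \approx -95.753$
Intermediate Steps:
$k{\left(U,T \right)} = -8 + U$
$t = 113498$
$z{\left(R,G \right)} = 2 - \left(-190 + R\right) \left(G + R\right)$ ($z{\left(R,G \right)} = 2 - \left(R - 190\right) \left(G + R\right) = 2 - \left(-190 + R\right) \left(G + R\right)$)
$\frac{278443}{7464} + \frac{t}{z{\left(195,k{\left(-16,15 \right)} \right)}} = \frac{278443}{7464} + \frac{113498}{2 - 195^{2} + 190 \left(-8 - 16\right) + 190 \cdot 195 - \left(-8 - 16\right) 195} = 278443 \cdot \frac{1}{7464} + \frac{113498}{2 - 38025 + 190 \left(-24\right) + 37050 - \left(-24\right) 195} = \frac{278443}{7464} + \frac{113498}{2 - 38025 - 4560 + 37050 + 4680} = \frac{278443}{7464} + \frac{113498}{-853} = \frac{278443}{7464} + 113498 \left(- \frac{1}{853}\right) = \frac{278443}{7464} - \frac{113498}{853} = - \frac{609637193}{6366792}$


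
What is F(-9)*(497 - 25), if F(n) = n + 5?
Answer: -1888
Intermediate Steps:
F(n) = 5 + n
F(-9)*(497 - 25) = (5 - 9)*(497 - 25) = -4*472 = -1888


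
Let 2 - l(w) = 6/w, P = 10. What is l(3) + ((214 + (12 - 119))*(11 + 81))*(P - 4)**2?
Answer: 354384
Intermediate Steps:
l(w) = 2 - 6/w
l(3) + ((214 + (12 - 119))*(11 + 81))*(P - 4)**2 = (2 - 6/3) + ((214 + (12 - 119))*(11 + 81))*(10 - 4)**2 = (2 - 6*1/3) + ((214 - 107)*92)*6**2 = (2 - 2) + (107*92)*36 = 0 + 9844*36 = 0 + 354384 = 354384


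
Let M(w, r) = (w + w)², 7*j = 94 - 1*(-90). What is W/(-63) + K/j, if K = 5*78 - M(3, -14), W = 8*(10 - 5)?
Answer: 74377/5796 ≈ 12.832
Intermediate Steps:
j = 184/7 (j = (94 - 1*(-90))/7 = (94 + 90)/7 = (⅐)*184 = 184/7 ≈ 26.286)
W = 40 (W = 8*5 = 40)
M(w, r) = 4*w² (M(w, r) = (2*w)² = 4*w²)
K = 354 (K = 5*78 - 4*3² = 390 - 4*9 = 390 - 1*36 = 390 - 36 = 354)
W/(-63) + K/j = 40/(-63) + 354/(184/7) = 40*(-1/63) + 354*(7/184) = -40/63 + 1239/92 = 74377/5796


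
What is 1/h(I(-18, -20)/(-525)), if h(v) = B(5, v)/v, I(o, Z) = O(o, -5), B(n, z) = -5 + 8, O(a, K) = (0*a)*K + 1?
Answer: -1/1575 ≈ -0.00063492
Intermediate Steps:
O(a, K) = 1 (O(a, K) = 0*K + 1 = 0 + 1 = 1)
B(n, z) = 3
I(o, Z) = 1
h(v) = 3/v
1/h(I(-18, -20)/(-525)) = 1/(3/((1/(-525)))) = 1/(3/((1*(-1/525)))) = 1/(3/(-1/525)) = 1/(3*(-525)) = 1/(-1575) = -1/1575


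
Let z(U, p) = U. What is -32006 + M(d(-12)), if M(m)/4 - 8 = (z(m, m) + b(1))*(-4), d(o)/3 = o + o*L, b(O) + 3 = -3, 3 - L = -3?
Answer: -27846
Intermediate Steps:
L = 6 (L = 3 - 1*(-3) = 3 + 3 = 6)
b(O) = -6 (b(O) = -3 - 3 = -6)
d(o) = 21*o (d(o) = 3*(o + o*6) = 3*(o + 6*o) = 3*(7*o) = 21*o)
M(m) = 128 - 16*m (M(m) = 32 + 4*((m - 6)*(-4)) = 32 + 4*((-6 + m)*(-4)) = 32 + 4*(24 - 4*m) = 32 + (96 - 16*m) = 128 - 16*m)
-32006 + M(d(-12)) = -32006 + (128 - 336*(-12)) = -32006 + (128 - 16*(-252)) = -32006 + (128 + 4032) = -32006 + 4160 = -27846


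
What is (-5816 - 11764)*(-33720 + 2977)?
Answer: 540461940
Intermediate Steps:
(-5816 - 11764)*(-33720 + 2977) = -17580*(-30743) = 540461940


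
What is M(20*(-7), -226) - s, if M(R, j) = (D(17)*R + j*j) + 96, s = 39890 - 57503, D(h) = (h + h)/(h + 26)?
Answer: 2952995/43 ≈ 68674.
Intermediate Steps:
D(h) = 2*h/(26 + h) (D(h) = (2*h)/(26 + h) = 2*h/(26 + h))
s = -17613
M(R, j) = 96 + j² + 34*R/43 (M(R, j) = ((2*17/(26 + 17))*R + j*j) + 96 = ((2*17/43)*R + j²) + 96 = ((2*17*(1/43))*R + j²) + 96 = (34*R/43 + j²) + 96 = (j² + 34*R/43) + 96 = 96 + j² + 34*R/43)
M(20*(-7), -226) - s = (96 + (-226)² + 34*(20*(-7))/43) - 1*(-17613) = (96 + 51076 + (34/43)*(-140)) + 17613 = (96 + 51076 - 4760/43) + 17613 = 2195636/43 + 17613 = 2952995/43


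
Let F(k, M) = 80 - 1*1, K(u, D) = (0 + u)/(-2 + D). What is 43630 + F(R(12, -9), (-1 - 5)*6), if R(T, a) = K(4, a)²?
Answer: 43709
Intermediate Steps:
K(u, D) = u/(-2 + D)
R(T, a) = 16/(-2 + a)² (R(T, a) = (4/(-2 + a))² = 16/(-2 + a)²)
F(k, M) = 79 (F(k, M) = 80 - 1 = 79)
43630 + F(R(12, -9), (-1 - 5)*6) = 43630 + 79 = 43709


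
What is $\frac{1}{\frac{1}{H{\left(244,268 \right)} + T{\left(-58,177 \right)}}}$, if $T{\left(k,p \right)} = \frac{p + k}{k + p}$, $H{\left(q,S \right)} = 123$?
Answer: $124$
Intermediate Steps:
$T{\left(k,p \right)} = 1$ ($T{\left(k,p \right)} = \frac{k + p}{k + p} = 1$)
$\frac{1}{\frac{1}{H{\left(244,268 \right)} + T{\left(-58,177 \right)}}} = \frac{1}{\frac{1}{123 + 1}} = \frac{1}{\frac{1}{124}} = 124$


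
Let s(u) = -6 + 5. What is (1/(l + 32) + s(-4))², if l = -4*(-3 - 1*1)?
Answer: 2209/2304 ≈ 0.95877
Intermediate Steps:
l = 16 (l = -4*(-3 - 1) = -4*(-4) = 16)
s(u) = -1
(1/(l + 32) + s(-4))² = (1/(16 + 32) - 1)² = (1/48 - 1)² = (-47/48)² = 2209/2304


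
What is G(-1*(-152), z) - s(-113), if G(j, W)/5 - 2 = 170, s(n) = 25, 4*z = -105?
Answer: 835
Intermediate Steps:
z = -105/4 (z = (¼)*(-105) = -105/4 ≈ -26.250)
G(j, W) = 860 (G(j, W) = 10 + 5*170 = 10 + 850 = 860)
G(-1*(-152), z) - s(-113) = 860 - 1*25 = 860 - 25 = 835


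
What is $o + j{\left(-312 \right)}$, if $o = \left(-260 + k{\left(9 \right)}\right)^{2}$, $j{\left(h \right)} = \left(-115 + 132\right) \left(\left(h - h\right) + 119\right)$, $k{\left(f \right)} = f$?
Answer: $65024$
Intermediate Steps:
$j{\left(h \right)} = 2023$ ($j{\left(h \right)} = 17 \left(0 + 119\right) = 17 \cdot 119 = 2023$)
$o = 63001$ ($o = \left(-260 + 9\right)^{2} = \left(-251\right)^{2} = 63001$)
$o + j{\left(-312 \right)} = 63001 + 2023 = 65024$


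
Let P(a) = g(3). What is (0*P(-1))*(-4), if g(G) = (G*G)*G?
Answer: 0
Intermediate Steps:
g(G) = G**3 (g(G) = G**2*G = G**3)
P(a) = 27 (P(a) = 3**3 = 27)
(0*P(-1))*(-4) = (0*27)*(-4) = 0*(-4) = 0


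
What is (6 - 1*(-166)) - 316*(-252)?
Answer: 79804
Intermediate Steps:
(6 - 1*(-166)) - 316*(-252) = (6 + 166) + 79632 = 172 + 79632 = 79804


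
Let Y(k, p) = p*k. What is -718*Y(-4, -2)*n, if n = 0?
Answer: 0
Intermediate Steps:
Y(k, p) = k*p
-718*Y(-4, -2)*n = -718*(-4*(-2))*0 = -5744*0 = -718*0 = 0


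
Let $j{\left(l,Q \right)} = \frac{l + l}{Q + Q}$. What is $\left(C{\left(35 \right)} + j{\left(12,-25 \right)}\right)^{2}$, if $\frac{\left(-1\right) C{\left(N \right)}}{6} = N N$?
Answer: $\frac{33768472644}{625} \approx 5.403 \cdot 10^{7}$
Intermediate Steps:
$j{\left(l,Q \right)} = \frac{l}{Q}$ ($j{\left(l,Q \right)} = \frac{2 l}{2 Q} = 2 l \frac{1}{2 Q} = \frac{l}{Q}$)
$C{\left(N \right)} = - 6 N^{2}$ ($C{\left(N \right)} = - 6 N N = - 6 N^{2}$)
$\left(C{\left(35 \right)} + j{\left(12,-25 \right)}\right)^{2} = \left(- 6 \cdot 35^{2} + \frac{12}{-25}\right)^{2} = \left(\left(-6\right) 1225 + 12 \left(- \frac{1}{25}\right)\right)^{2} = \left(-7350 - \frac{12}{25}\right)^{2} = \left(- \frac{183762}{25}\right)^{2} = \frac{33768472644}{625}$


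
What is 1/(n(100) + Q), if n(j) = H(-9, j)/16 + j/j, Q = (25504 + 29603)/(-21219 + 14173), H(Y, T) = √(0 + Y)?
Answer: -128241536/875400745 - 3525168*I/875400745 ≈ -0.14649 - 0.0040269*I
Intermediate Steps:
H(Y, T) = √Y
Q = -4239/542 (Q = 55107/(-7046) = 55107*(-1/7046) = -4239/542 ≈ -7.8210)
n(j) = 1 + 3*I/16 (n(j) = √(-9)/16 + j/j = (3*I)*(1/16) + 1 = 3*I/16 + 1 = 1 + 3*I/16)
1/(n(100) + Q) = 1/((1 + 3*I/16) - 4239/542) = 1/(-3697/542 + 3*I/16) = 18800896*(-3697/542 - 3*I/16)/875400745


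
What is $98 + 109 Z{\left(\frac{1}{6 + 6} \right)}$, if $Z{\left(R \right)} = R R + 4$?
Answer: $\frac{77005}{144} \approx 534.76$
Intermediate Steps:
$Z{\left(R \right)} = 4 + R^{2}$ ($Z{\left(R \right)} = R^{2} + 4 = 4 + R^{2}$)
$98 + 109 Z{\left(\frac{1}{6 + 6} \right)} = 98 + 109 \left(4 + \left(\frac{1}{6 + 6}\right)^{2}\right) = 98 + 109 \left(4 + \left(\frac{1}{12}\right)^{2}\right) = 98 + 109 \left(4 + \frac{1}{144}\right) = 98 + 109 \cdot \frac{577}{144} = 98 + \frac{62893}{144} = \frac{77005}{144}$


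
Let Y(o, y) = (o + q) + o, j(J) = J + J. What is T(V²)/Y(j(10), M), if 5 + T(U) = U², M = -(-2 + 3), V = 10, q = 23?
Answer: 9995/63 ≈ 158.65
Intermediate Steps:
j(J) = 2*J
M = -1 (M = -1*1 = -1)
Y(o, y) = 23 + 2*o (Y(o, y) = (o + 23) + o = (23 + o) + o = 23 + 2*o)
T(U) = -5 + U²
T(V²)/Y(j(10), M) = (-5 + (10²)²)/(23 + 2*(2*10)) = (-5 + 100²)/(23 + 2*20) = (-5 + 10000)/(23 + 40) = 9995/63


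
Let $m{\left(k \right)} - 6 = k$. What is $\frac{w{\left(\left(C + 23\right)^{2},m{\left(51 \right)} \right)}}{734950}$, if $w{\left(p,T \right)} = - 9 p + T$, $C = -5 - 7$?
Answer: $- \frac{516}{367475} \approx -0.0014042$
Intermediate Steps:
$m{\left(k \right)} = 6 + k$
$C = -12$
$w{\left(p,T \right)} = T - 9 p$
$\frac{w{\left(\left(C + 23\right)^{2},m{\left(51 \right)} \right)}}{734950} = \frac{\left(6 + 51\right) - 9 \left(-12 + 23\right)^{2}}{734950} = \left(57 - 9 \cdot 11^{2}\right) \frac{1}{734950} = \left(57 - 1089\right) \frac{1}{734950} = \left(-1032\right) \frac{1}{734950} = - \frac{516}{367475}$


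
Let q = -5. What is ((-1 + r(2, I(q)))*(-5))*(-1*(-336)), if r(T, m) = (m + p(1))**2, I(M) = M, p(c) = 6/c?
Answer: 0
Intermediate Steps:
r(T, m) = (6 + m)**2 (r(T, m) = (m + 6/1)**2 = (m + 6*1)**2 = (m + 6)**2 = (6 + m)**2)
((-1 + r(2, I(q)))*(-5))*(-1*(-336)) = ((-1 + (6 - 5)**2)*(-5))*(-1*(-336)) = ((-1 + 1**2)*(-5))*336 = ((-1 + 1)*(-5))*336 = (0*(-5))*336 = 0*336 = 0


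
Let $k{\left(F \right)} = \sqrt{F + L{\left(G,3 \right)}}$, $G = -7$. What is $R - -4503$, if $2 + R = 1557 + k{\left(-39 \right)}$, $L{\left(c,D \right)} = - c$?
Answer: $6058 + 4 i \sqrt{2} \approx 6058.0 + 5.6569 i$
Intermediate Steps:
$k{\left(F \right)} = \sqrt{7 + F}$ ($k{\left(F \right)} = \sqrt{F - -7} = \sqrt{F + 7} = \sqrt{7 + F}$)
$R = 1555 + 4 i \sqrt{2}$ ($R = -2 + \left(1557 + \sqrt{7 - 39}\right) = -2 + \left(1557 + \sqrt{-32}\right) = -2 + \left(1557 + 4 i \sqrt{2}\right) = 1555 + 4 i \sqrt{2} \approx 1555.0 + 5.6569 i$)
$R - -4503 = \left(1555 + 4 i \sqrt{2}\right) - -4503 = \left(1555 + 4 i \sqrt{2}\right) + 4503 = 6058 + 4 i \sqrt{2}$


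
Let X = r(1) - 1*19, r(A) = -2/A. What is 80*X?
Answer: -1680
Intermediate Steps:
X = -21 (X = -2/1 - 1*19 = -2*1 - 19 = -2 - 19 = -21)
80*X = 80*(-21) = -1680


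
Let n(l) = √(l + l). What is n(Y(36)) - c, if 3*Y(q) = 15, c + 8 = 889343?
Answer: -889335 + √10 ≈ -8.8933e+5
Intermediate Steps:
c = 889335 (c = -8 + 889343 = 889335)
Y(q) = 5 (Y(q) = (⅓)*15 = 5)
n(l) = √2*√l (n(l) = √(2*l) = √2*√l)
n(Y(36)) - c = √2*√5 - 1*889335 = √10 - 889335 = -889335 + √10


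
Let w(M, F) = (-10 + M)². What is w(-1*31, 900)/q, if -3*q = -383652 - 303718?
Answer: 5043/687370 ≈ 0.0073367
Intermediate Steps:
q = 687370/3 (q = -(-383652 - 303718)/3 = -⅓*(-687370) = 687370/3 ≈ 2.2912e+5)
w(-1*31, 900)/q = (-10 - 1*31)²/(687370/3) = (-10 - 31)²*(3/687370) = (-41)²*(3/687370) = 1681*(3/687370) = 5043/687370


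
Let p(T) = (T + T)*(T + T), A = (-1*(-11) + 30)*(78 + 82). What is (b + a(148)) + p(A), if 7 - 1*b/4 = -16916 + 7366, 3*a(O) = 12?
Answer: 172172632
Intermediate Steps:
a(O) = 4 (a(O) = (⅓)*12 = 4)
A = 6560 (A = (11 + 30)*160 = 41*160 = 6560)
b = 38228 (b = 28 - 4*(-16916 + 7366) = 28 - 4*(-9550) = 28 + 38200 = 38228)
p(T) = 4*T² (p(T) = (2*T)*(2*T) = 4*T²)
(b + a(148)) + p(A) = (38228 + 4) + 4*6560² = 38232 + 4*43033600 = 38232 + 172134400 = 172172632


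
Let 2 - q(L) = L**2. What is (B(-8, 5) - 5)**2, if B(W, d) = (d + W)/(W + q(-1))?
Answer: 1024/49 ≈ 20.898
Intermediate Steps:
q(L) = 2 - L**2
B(W, d) = (W + d)/(1 + W) (B(W, d) = (d + W)/(W + (2 - 1*(-1)**2)) = (W + d)/(W + (2 - 1*1)) = (W + d)/(W + (2 - 1)) = (W + d)/(W + 1) = (W + d)/(1 + W))
(B(-8, 5) - 5)**2 = ((-8 + 5)/(1 - 8) - 5)**2 = (-3/(-7) - 5)**2 = (-1/7*(-3) - 5)**2 = (3/7 - 5)**2 = (-32/7)**2 = 1024/49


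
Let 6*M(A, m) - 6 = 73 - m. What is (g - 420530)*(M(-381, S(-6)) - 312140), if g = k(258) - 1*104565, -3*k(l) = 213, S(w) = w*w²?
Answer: 491698483735/3 ≈ 1.6390e+11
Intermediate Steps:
S(w) = w³
k(l) = -71 (k(l) = -⅓*213 = -71)
M(A, m) = 79/6 - m/6 (M(A, m) = 1 + (73 - m)/6 = 1 + (73/6 - m/6) = 79/6 - m/6)
g = -104636 (g = -71 - 1*104565 = -71 - 104565 = -104636)
(g - 420530)*(M(-381, S(-6)) - 312140) = (-104636 - 420530)*((79/6 - ⅙*(-6)³) - 312140) = -525166*((79/6 - ⅙*(-216)) - 312140) = -525166*((79/6 + 36) - 312140) = -525166*(295/6 - 312140) = -525166*(-1872545/6) = 491698483735/3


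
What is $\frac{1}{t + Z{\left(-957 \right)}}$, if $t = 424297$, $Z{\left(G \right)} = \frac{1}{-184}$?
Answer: $\frac{184}{78070647} \approx 2.3568 \cdot 10^{-6}$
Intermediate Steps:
$Z{\left(G \right)} = - \frac{1}{184}$
$\frac{1}{t + Z{\left(-957 \right)}} = \frac{1}{424297 - \frac{1}{184}} = \frac{1}{\frac{78070647}{184}} = \frac{184}{78070647}$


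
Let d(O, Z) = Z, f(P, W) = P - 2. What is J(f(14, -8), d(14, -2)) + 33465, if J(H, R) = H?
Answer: 33477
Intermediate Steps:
f(P, W) = -2 + P
J(f(14, -8), d(14, -2)) + 33465 = (-2 + 14) + 33465 = 12 + 33465 = 33477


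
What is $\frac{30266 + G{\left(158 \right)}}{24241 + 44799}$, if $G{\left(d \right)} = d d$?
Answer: $\frac{5523}{6904} \approx 0.79997$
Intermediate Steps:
$G{\left(d \right)} = d^{2}$
$\frac{30266 + G{\left(158 \right)}}{24241 + 44799} = \frac{30266 + 158^{2}}{24241 + 44799} = \frac{30266 + 24964}{69040} = 55230 \cdot \frac{1}{69040} = \frac{5523}{6904}$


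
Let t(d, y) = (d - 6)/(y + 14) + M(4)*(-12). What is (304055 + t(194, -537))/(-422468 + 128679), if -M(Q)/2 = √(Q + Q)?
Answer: -159020577/153651647 - 48*√2/293789 ≈ -1.0352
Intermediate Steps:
M(Q) = -2*√2*√Q (M(Q) = -2*√(Q + Q) = -2*√2*√Q)
t(d, y) = 48*√2 + (-6 + d)/(14 + y) (t(d, y) = (d - 6)/(y + 14) - 2*√2*√4*(-12) = (-6 + d)/(14 + y) - 2*√2*2*(-12) = (-6 + d)/(14 + y) - 4*√2*(-12) = (-6 + d)/(14 + y) + 48*√2 = 48*√2 + (-6 + d)/(14 + y))
(304055 + t(194, -537))/(-422468 + 128679) = (304055 + (-6 + 194 + 672*√2 + 48*(-537)*√2)/(14 - 537))/(-422468 + 128679) = (304055 + (-6 + 194 + 672*√2 - 25776*√2)/(-523))/(-293789) = (304055 - (188 - 25104*√2)/523)*(-1/293789) = (304055 + (-188/523 + 48*√2))*(-1/293789) = (159020577/523 + 48*√2)*(-1/293789) = -159020577/153651647 - 48*√2/293789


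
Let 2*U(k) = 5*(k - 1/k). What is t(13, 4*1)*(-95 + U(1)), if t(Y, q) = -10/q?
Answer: 475/2 ≈ 237.50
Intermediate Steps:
U(k) = -5/(2*k) + 5*k/2 (U(k) = (5*(k - 1/k))/2 = (-5/k + 5*k)/2 = -5/(2*k) + 5*k/2)
t(13, 4*1)*(-95 + U(1)) = (-10/(4*1))*(-95 + (5/2)*(-1 + 1²)/1) = (-10/4)*(-95 + (5/2)*1*(-1 + 1)) = (-10*¼)*(-95 + (5/2)*1*0) = -5*(-95 + 0)/2 = -5/2*(-95) = 475/2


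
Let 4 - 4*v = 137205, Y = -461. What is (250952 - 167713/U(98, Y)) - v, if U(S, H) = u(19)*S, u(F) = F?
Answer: 7984541/28 ≈ 2.8516e+5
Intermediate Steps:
v = -137201/4 (v = 1 - ¼*137205 = 1 - 137205/4 = -137201/4 ≈ -34300.)
U(S, H) = 19*S
(250952 - 167713/U(98, Y)) - v = (250952 - 167713/(19*98)) - 1*(-137201/4) = (250952 - 167713/1862) + 137201/4 = (250952 - 1*1261/14) + 137201/4 = (250952 - 1261/14) + 137201/4 = 3512067/14 + 137201/4 = 7984541/28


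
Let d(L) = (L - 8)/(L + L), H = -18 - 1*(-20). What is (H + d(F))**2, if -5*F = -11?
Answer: 225/484 ≈ 0.46488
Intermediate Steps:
F = 11/5 (F = -1/5*(-11) = 11/5 ≈ 2.2000)
H = 2 (H = -18 + 20 = 2)
d(L) = (-8 + L)/(2*L) (d(L) = (-8 + L)/((2*L)) = (-8 + L)*(1/(2*L)) = (-8 + L)/(2*L))
(H + d(F))**2 = (2 + (-8 + 11/5)/(2*(11/5)))**2 = (2 + (1/2)*(5/11)*(-29/5))**2 = (2 - 29/22)**2 = (15/22)**2 = 225/484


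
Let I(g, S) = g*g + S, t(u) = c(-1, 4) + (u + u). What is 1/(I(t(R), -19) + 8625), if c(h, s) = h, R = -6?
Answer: 1/8775 ≈ 0.00011396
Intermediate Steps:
t(u) = -1 + 2*u (t(u) = -1 + (u + u) = -1 + 2*u)
I(g, S) = S + g² (I(g, S) = g² + S = S + g²)
1/(I(t(R), -19) + 8625) = 1/((-19 + (-1 + 2*(-6))²) + 8625) = 1/((-19 + (-1 - 12)²) + 8625) = 1/((-19 + (-13)²) + 8625) = 1/((-19 + 169) + 8625) = 1/(150 + 8625) = 1/8775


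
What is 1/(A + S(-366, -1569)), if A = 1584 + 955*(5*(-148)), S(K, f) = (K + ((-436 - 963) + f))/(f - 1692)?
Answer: -3261/2299379942 ≈ -1.4182e-6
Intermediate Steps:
S(K, f) = (-1399 + K + f)/(-1692 + f) (S(K, f) = (K + (-1399 + f))/(-1692 + f) = (-1399 + K + f)/(-1692 + f))
A = -705116 (A = 1584 + 955*(-740) = 1584 - 706700 = -705116)
1/(A + S(-366, -1569)) = 1/(-705116 + (-1399 - 366 - 1569)/(-1692 - 1569)) = 1/(-705116 - 3334/(-3261)) = 1/(-705116 - 1/3261*(-3334)) = 1/(-705116 + 3334/3261) = 1/(-2299379942/3261) = -3261/2299379942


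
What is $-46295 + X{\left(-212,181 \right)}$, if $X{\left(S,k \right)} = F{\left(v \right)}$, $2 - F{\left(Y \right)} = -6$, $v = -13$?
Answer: $-46287$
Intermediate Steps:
$F{\left(Y \right)} = 8$ ($F{\left(Y \right)} = 2 - -6 = 2 + 6 = 8$)
$X{\left(S,k \right)} = 8$
$-46295 + X{\left(-212,181 \right)} = -46295 + 8 = -46287$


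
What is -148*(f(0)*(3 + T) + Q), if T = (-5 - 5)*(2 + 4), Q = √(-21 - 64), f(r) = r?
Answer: -148*I*√85 ≈ -1364.5*I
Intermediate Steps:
Q = I*√85 (Q = √(-85) = I*√85 ≈ 9.2195*I)
T = -60 (T = -10*6 = -60)
-148*(f(0)*(3 + T) + Q) = -148*(0*(3 - 60) + I*√85) = -148*(0*(-57) + I*√85) = -148*(0 + I*√85) = -148*I*√85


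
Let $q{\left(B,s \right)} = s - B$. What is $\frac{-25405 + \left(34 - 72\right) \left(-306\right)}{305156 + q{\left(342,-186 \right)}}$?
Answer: $- \frac{13777}{304628} \approx -0.045226$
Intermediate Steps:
$\frac{-25405 + \left(34 - 72\right) \left(-306\right)}{305156 + q{\left(342,-186 \right)}} = \frac{-25405 + \left(34 - 72\right) \left(-306\right)}{305156 - 528} = \frac{-25405 - -11628}{305156 - 528} = \frac{-25405 + 11628}{304628} = \left(-13777\right) \frac{1}{304628} = - \frac{13777}{304628}$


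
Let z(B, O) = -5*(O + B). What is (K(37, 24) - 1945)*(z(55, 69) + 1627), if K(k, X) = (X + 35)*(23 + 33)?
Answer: 1368513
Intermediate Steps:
K(k, X) = 1960 + 56*X (K(k, X) = (35 + X)*56 = 1960 + 56*X)
z(B, O) = -5*B - 5*O (z(B, O) = -5*(B + O) = -5*B - 5*O)
(K(37, 24) - 1945)*(z(55, 69) + 1627) = ((1960 + 56*24) - 1945)*((-5*55 - 5*69) + 1627) = ((1960 + 1344) - 1945)*((-275 - 345) + 1627) = (3304 - 1945)*(-620 + 1627) = 1359*1007 = 1368513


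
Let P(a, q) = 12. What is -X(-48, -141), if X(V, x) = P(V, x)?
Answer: -12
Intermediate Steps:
X(V, x) = 12
-X(-48, -141) = -1*12 = -12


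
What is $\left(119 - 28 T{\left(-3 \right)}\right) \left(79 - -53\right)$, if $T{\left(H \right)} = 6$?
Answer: $-6468$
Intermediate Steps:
$\left(119 - 28 T{\left(-3 \right)}\right) \left(79 - -53\right) = \left(119 - 168\right) \left(79 - -53\right) = \left(119 - 168\right) \left(79 + 53\right) = \left(-49\right) 132 = -6468$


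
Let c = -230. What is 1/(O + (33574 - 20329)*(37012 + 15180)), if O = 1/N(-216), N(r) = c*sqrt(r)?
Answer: 7898876528256000/5460359379037453578240001 - 1380*I*sqrt(6)/5460359379037453578240001 ≈ 1.4466e-9 - 6.1906e-22*I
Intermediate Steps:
N(r) = -230*sqrt(r)
O = I*sqrt(6)/8280 (O = 1/(-1380*I*sqrt(6)) = I*sqrt(6)/8280 ≈ 0.00029583*I)
1/(O + (33574 - 20329)*(37012 + 15180)) = 1/(I*sqrt(6)/8280 + (33574 - 20329)*(37012 + 15180)) = 1/(I*sqrt(6)/8280 + 13245*52192) = 1/(I*sqrt(6)/8280 + 691283040) = 1/(691283040 + I*sqrt(6)/8280)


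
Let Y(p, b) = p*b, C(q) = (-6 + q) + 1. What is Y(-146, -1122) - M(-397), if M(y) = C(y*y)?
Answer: 6208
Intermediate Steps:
C(q) = -5 + q
M(y) = -5 + y² (M(y) = -5 + y*y = -5 + y²)
Y(p, b) = b*p
Y(-146, -1122) - M(-397) = -1122*(-146) - (-5 + (-397)²) = 163812 - (-5 + 157609) = 163812 - 1*157604 = 163812 - 157604 = 6208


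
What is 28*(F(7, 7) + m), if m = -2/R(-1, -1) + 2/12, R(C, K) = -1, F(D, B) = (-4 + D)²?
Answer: 938/3 ≈ 312.67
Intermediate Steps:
m = 13/6 (m = -2/(-1) + 2/12 = -2*(-1) + 2*(1/12) = 2 + ⅙ = 13/6 ≈ 2.1667)
28*(F(7, 7) + m) = 28*((-4 + 7)² + 13/6) = 28*(3² + 13/6) = 28*(9 + 13/6) = 28*(67/6) = 938/3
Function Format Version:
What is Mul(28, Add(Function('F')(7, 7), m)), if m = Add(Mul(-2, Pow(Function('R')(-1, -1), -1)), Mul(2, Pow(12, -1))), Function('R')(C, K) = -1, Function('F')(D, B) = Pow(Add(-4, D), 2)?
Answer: Rational(938, 3) ≈ 312.67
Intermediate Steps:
m = Rational(13, 6) (m = Add(Mul(-2, Pow(-1, -1)), Mul(2, Pow(12, -1))) = Add(Mul(-2, -1), Mul(2, Rational(1, 12))) = Add(2, Rational(1, 6)) = Rational(13, 6) ≈ 2.1667)
Mul(28, Add(Function('F')(7, 7), m)) = Mul(28, Add(Pow(Add(-4, 7), 2), Rational(13, 6))) = Mul(28, Add(Pow(3, 2), Rational(13, 6))) = Mul(28, Add(9, Rational(13, 6))) = Mul(28, Rational(67, 6)) = Rational(938, 3)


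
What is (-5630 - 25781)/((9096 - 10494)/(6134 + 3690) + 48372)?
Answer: -154290832/237602565 ≈ -0.64937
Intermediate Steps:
(-5630 - 25781)/((9096 - 10494)/(6134 + 3690) + 48372) = -31411/(-1398/9824 + 48372) = -31411/(-1398*1/9824 + 48372) = -31411/(-699/4912 + 48372) = -31411/237602565/4912 = -31411*4912/237602565 = -154290832/237602565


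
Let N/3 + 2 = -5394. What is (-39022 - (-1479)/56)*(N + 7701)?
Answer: 18533511711/56 ≈ 3.3096e+8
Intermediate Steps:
N = -16188 (N = -6 + 3*(-5394) = -6 - 16182 = -16188)
(-39022 - (-1479)/56)*(N + 7701) = (-39022 - (-1479)/56)*(-16188 + 7701) = (-39022 - (-1479)/56)*(-8487) = (-39022 - 87*(-17/56))*(-8487) = (-39022 + 1479/56)*(-8487) = -2183753/56*(-8487) = 18533511711/56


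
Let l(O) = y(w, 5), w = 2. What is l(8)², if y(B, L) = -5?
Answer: 25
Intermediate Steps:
l(O) = -5
l(8)² = (-5)² = 25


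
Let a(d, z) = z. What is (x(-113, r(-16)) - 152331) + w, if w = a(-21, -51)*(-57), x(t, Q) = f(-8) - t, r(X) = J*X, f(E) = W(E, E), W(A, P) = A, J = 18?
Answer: -149319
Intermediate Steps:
f(E) = E
r(X) = 18*X
x(t, Q) = -8 - t
w = 2907 (w = -51*(-57) = 2907)
(x(-113, r(-16)) - 152331) + w = ((-8 - 1*(-113)) - 152331) + 2907 = ((-8 + 113) - 152331) + 2907 = (105 - 152331) + 2907 = -152226 + 2907 = -149319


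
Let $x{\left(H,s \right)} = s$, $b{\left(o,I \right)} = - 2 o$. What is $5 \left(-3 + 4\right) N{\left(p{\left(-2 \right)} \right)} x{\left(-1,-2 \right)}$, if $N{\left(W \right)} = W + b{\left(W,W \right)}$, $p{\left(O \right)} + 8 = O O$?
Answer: $-40$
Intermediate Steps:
$p{\left(O \right)} = -8 + O^{2}$ ($p{\left(O \right)} = -8 + O O = -8 + O^{2}$)
$N{\left(W \right)} = - W$ ($N{\left(W \right)} = W - 2 W = - W$)
$5 \left(-3 + 4\right) N{\left(p{\left(-2 \right)} \right)} x{\left(-1,-2 \right)} = 5 \left(-3 + 4\right) \left(- (-8 + \left(-2\right)^{2})\right) \left(-2\right) = 5 \cdot 1 \left(- (-8 + 4)\right) \left(-2\right) = 5 \left(\left(-1\right) \left(-4\right)\right) \left(-2\right) = 5 \cdot 4 \left(-2\right) = 20 \left(-2\right) = -40$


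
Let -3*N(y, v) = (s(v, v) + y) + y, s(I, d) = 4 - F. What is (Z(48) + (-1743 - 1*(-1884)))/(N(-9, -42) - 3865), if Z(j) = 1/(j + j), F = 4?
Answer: -13537/370464 ≈ -0.036541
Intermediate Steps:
s(I, d) = 0 (s(I, d) = 4 - 1*4 = 4 - 4 = 0)
N(y, v) = -2*y/3 (N(y, v) = -((0 + y) + y)/3 = -(y + y)/3 = -2*y/3)
Z(j) = 1/(2*j)
(Z(48) + (-1743 - 1*(-1884)))/(N(-9, -42) - 3865) = ((½)/48 + (-1743 - 1*(-1884)))/(-⅔*(-9) - 3865) = ((½)*(1/48) + (-1743 + 1884))/(6 - 3865) = (1/96 + 141)/(-3859) = (13537/96)*(-1/3859) = -13537/370464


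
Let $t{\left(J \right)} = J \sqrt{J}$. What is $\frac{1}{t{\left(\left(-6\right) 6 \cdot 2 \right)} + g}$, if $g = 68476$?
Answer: $\frac{17119}{1172333956} + \frac{27 i \sqrt{2}}{293083489} \approx 1.4602 \cdot 10^{-5} + 1.3028 \cdot 10^{-7} i$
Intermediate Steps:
$t{\left(J \right)} = J^{\frac{3}{2}}$
$\frac{1}{t{\left(\left(-6\right) 6 \cdot 2 \right)} + g} = \frac{1}{\left(\left(-6\right) 6 \cdot 2\right)^{\frac{3}{2}} + 68476} = \frac{1}{\left(\left(-36\right) 2\right)^{\frac{3}{2}} + 68476} = \frac{1}{\left(-72\right)^{\frac{3}{2}} + 68476} = \frac{1}{- 432 i \sqrt{2} + 68476} = \frac{1}{68476 - 432 i \sqrt{2}}$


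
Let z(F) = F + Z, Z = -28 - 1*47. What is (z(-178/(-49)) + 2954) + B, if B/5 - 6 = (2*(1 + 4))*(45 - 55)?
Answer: 118219/49 ≈ 2412.6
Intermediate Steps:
B = -470 (B = 30 + 5*((2*(1 + 4))*(45 - 55)) = 30 + 5*((2*5)*(-10)) = 30 + 5*(10*(-10)) = 30 + 5*(-100) = 30 - 500 = -470)
Z = -75 (Z = -28 - 47 = -75)
z(F) = -75 + F (z(F) = F - 75 = -75 + F)
(z(-178/(-49)) + 2954) + B = ((-75 - 178/(-49)) + 2954) - 470 = ((-75 - 178*(-1/49)) + 2954) - 470 = ((-75 + 178/49) + 2954) - 470 = (-3497/49 + 2954) - 470 = 141249/49 - 470 = 118219/49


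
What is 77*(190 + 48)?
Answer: 18326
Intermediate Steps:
77*(190 + 48) = 77*238 = 18326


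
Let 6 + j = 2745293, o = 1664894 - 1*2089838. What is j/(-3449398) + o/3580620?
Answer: -941302543471/1029248622230 ≈ -0.91455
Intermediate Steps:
o = -424944 (o = 1664894 - 2089838 = -424944)
j = 2745287 (j = -6 + 2745293 = 2745287)
j/(-3449398) + o/3580620 = 2745287/(-3449398) - 424944/3580620 = 2745287*(-1/3449398) - 424944*1/3580620 = -2745287/3449398 - 35412/298385 = -941302543471/1029248622230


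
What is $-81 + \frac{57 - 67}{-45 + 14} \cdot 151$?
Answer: $- \frac{1001}{31} \approx -32.29$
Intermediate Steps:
$-81 + \frac{57 - 67}{-45 + 14} \cdot 151 = -81 + - \frac{10}{-31} \cdot 151 = -81 + \left(-10\right) \left(- \frac{1}{31}\right) 151 = -81 + \frac{10}{31} \cdot 151 = -81 + \frac{1510}{31} = - \frac{1001}{31}$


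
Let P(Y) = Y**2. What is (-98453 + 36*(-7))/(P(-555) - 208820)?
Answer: -19741/19841 ≈ -0.99496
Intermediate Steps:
(-98453 + 36*(-7))/(P(-555) - 208820) = (-98453 + 36*(-7))/((-555)**2 - 208820) = (-98453 - 252)/(308025 - 208820) = -98705/99205 = -98705*1/99205 = -19741/19841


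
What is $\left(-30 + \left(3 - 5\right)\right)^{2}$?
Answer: $1024$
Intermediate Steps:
$\left(-30 + \left(3 - 5\right)\right)^{2} = \left(-30 - 2\right)^{2} = \left(-32\right)^{2} = 1024$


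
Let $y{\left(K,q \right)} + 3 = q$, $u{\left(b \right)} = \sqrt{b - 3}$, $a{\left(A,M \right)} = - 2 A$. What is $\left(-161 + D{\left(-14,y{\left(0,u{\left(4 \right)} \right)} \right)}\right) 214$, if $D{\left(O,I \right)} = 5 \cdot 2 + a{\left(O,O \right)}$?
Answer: $-26322$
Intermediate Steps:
$u{\left(b \right)} = \sqrt{-3 + b}$
$y{\left(K,q \right)} = -3 + q$
$D{\left(O,I \right)} = 10 - 2 O$ ($D{\left(O,I \right)} = 5 \cdot 2 - 2 O = 10 - 2 O$)
$\left(-161 + D{\left(-14,y{\left(0,u{\left(4 \right)} \right)} \right)}\right) 214 = \left(-161 + \left(10 - -28\right)\right) 214 = \left(-161 + \left(10 + 28\right)\right) 214 = \left(-161 + 38\right) 214 = \left(-123\right) 214 = -26322$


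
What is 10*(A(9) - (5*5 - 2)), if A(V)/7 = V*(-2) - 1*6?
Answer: -1910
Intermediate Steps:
A(V) = -42 - 14*V (A(V) = 7*(V*(-2) - 1*6) = 7*(-2*V - 6) = 7*(-6 - 2*V) = -42 - 14*V)
10*(A(9) - (5*5 - 2)) = 10*((-42 - 14*9) - (5*5 - 2)) = 10*((-42 - 126) - (25 - 2)) = 10*(-168 - 1*23) = 10*(-168 - 23) = 10*(-191) = -1910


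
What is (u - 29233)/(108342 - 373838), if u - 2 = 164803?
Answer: -33893/66374 ≈ -0.51064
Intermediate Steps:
u = 164805 (u = 2 + 164803 = 164805)
(u - 29233)/(108342 - 373838) = (164805 - 29233)/(108342 - 373838) = 135572/(-265496) = 135572*(-1/265496) = -33893/66374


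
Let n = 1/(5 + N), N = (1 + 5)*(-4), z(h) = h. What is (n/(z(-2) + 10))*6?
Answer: -3/76 ≈ -0.039474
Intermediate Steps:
N = -24 (N = 6*(-4) = -24)
n = -1/19 (n = 1/(5 - 24) = 1/(-19) = -1/19 ≈ -0.052632)
(n/(z(-2) + 10))*6 = (-1/19/(-2 + 10))*6 = (-1/19/8)*6 = ((1/8)*(-1/19))*6 = -1/152*6 = -3/76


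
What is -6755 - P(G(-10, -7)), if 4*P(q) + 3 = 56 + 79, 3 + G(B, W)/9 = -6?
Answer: -6788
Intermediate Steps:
G(B, W) = -81 (G(B, W) = -27 + 9*(-6) = -27 - 54 = -81)
P(q) = 33 (P(q) = -¾ + (56 + 79)/4 = -¾ + (¼)*135 = -¾ + 135/4 = 33)
-6755 - P(G(-10, -7)) = -6755 - 1*33 = -6755 - 33 = -6788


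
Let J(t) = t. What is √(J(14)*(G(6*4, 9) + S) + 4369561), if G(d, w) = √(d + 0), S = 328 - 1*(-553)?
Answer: √(4381895 + 28*√6) ≈ 2093.3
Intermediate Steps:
S = 881 (S = 328 + 553 = 881)
G(d, w) = √d
√(J(14)*(G(6*4, 9) + S) + 4369561) = √(14*(√(6*4) + 881) + 4369561) = √(14*(√24 + 881) + 4369561) = √(14*(2*√6 + 881) + 4369561) = √(14*(881 + 2*√6) + 4369561) = √((12334 + 28*√6) + 4369561) = √(4381895 + 28*√6)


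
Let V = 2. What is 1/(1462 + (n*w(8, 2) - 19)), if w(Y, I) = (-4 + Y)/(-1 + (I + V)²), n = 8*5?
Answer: 3/4361 ≈ 0.00068792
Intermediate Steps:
n = 40
w(Y, I) = (-4 + Y)/(-1 + (2 + I)²) (w(Y, I) = (-4 + Y)/(-1 + (I + 2)²) = (-4 + Y)/(-1 + (2 + I)²))
1/(1462 + (n*w(8, 2) - 19)) = 1/(1462 + (40*((-4 + 8)/(-1 + (2 + 2)²)) - 19)) = 1/(1462 + (40*(4/(-1 + 4²)) - 19)) = 1/(1462 + (40*(4/(-1 + 16)) - 19)) = 1/(1462 + (40*(4/15) - 19)) = 1/(1462 + (32/3 - 19)) = 1/(1462 - 25/3) = 1/(4361/3) = 3/4361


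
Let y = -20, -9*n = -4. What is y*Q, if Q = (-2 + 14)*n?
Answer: -320/3 ≈ -106.67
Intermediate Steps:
n = 4/9 (n = -⅑*(-4) = 4/9 ≈ 0.44444)
Q = 16/3 (Q = (-2 + 14)*(4/9) = 12*(4/9) = 16/3 ≈ 5.3333)
y*Q = -20*16/3 = -320/3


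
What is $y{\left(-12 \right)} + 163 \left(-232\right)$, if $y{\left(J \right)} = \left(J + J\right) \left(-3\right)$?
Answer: $-37744$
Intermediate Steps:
$y{\left(J \right)} = - 6 J$ ($y{\left(J \right)} = 2 J \left(-3\right) = - 6 J$)
$y{\left(-12 \right)} + 163 \left(-232\right) = \left(-6\right) \left(-12\right) + 163 \left(-232\right) = 72 - 37816 = -37744$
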